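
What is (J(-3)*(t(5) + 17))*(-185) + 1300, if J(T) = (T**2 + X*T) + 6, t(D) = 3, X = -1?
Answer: -65300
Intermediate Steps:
J(T) = 6 + T**2 - T (J(T) = (T**2 - T) + 6 = 6 + T**2 - T)
(J(-3)*(t(5) + 17))*(-185) + 1300 = ((6 + (-3)**2 - 1*(-3))*(3 + 17))*(-185) + 1300 = ((6 + 9 + 3)*20)*(-185) + 1300 = (18*20)*(-185) + 1300 = 360*(-185) + 1300 = -66600 + 1300 = -65300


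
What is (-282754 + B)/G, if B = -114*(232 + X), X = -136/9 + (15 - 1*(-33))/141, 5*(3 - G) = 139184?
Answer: 216800290/19622829 ≈ 11.048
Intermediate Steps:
G = -139169/5 (G = 3 - ⅕*139184 = 3 - 139184/5 = -139169/5 ≈ -27834.)
X = -6248/423 (X = -136*⅑ + (15 + 33)*(1/141) = -136/9 + 48*(1/141) = -136/9 + 16/47 = -6248/423 ≈ -14.771)
B = -3491744/141 (B = -114*(232 - 6248/423) = -114*91888/423 = -3491744/141 ≈ -24764.)
(-282754 + B)/G = (-282754 - 3491744/141)/(-139169/5) = -43360058/141*(-5/139169) = 216800290/19622829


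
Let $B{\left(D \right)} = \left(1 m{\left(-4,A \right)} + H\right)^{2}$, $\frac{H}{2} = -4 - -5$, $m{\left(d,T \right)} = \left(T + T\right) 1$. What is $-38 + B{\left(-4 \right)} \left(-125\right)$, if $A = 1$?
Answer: $-2038$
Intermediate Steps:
$m{\left(d,T \right)} = 2 T$ ($m{\left(d,T \right)} = 2 T 1 = 2 T$)
$H = 2$ ($H = 2 \left(-4 - -5\right) = 2 \left(-4 + 5\right) = 2 \cdot 1 = 2$)
$B{\left(D \right)} = 16$ ($B{\left(D \right)} = \left(1 \cdot 2 \cdot 1 + 2\right)^{2} = \left(1 \cdot 2 + 2\right)^{2} = \left(2 + 2\right)^{2} = 4^{2} = 16$)
$-38 + B{\left(-4 \right)} \left(-125\right) = -38 + 16 \left(-125\right) = -38 - 2000 = -2038$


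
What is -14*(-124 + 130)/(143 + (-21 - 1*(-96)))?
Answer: -42/109 ≈ -0.38532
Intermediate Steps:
-14*(-124 + 130)/(143 + (-21 - 1*(-96))) = -84/(143 + (-21 + 96)) = -84/(143 + 75) = -84/218 = -14*3/109 = -42/109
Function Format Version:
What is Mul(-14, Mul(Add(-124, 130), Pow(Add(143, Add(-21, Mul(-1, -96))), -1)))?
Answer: Rational(-42, 109) ≈ -0.38532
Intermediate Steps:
Mul(-14, Mul(Add(-124, 130), Pow(Add(143, Add(-21, Mul(-1, -96))), -1))) = Mul(-14, Mul(6, Pow(Add(143, Add(-21, 96)), -1))) = Mul(-14, Mul(6, Pow(Add(143, 75), -1))) = Mul(-14, Mul(6, Pow(218, -1))) = Mul(-14, Mul(6, Rational(1, 218))) = Mul(-14, Rational(3, 109)) = Rational(-42, 109)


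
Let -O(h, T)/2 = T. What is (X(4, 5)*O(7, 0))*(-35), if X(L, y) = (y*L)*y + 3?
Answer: 0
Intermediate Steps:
X(L, y) = 3 + L*y² (X(L, y) = (L*y)*y + 3 = L*y² + 3 = 3 + L*y²)
O(h, T) = -2*T
(X(4, 5)*O(7, 0))*(-35) = ((3 + 4*5²)*(-2*0))*(-35) = ((3 + 4*25)*0)*(-35) = ((3 + 100)*0)*(-35) = (103*0)*(-35) = 0*(-35) = 0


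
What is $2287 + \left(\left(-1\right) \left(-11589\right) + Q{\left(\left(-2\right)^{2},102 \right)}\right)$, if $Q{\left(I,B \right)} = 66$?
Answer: $13942$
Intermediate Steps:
$2287 + \left(\left(-1\right) \left(-11589\right) + Q{\left(\left(-2\right)^{2},102 \right)}\right) = 2287 + \left(\left(-1\right) \left(-11589\right) + 66\right) = 2287 + \left(11589 + 66\right) = 2287 + 11655 = 13942$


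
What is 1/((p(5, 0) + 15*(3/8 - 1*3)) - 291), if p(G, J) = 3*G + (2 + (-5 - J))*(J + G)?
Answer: -8/2643 ≈ -0.0030269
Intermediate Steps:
p(G, J) = 3*G + (-3 - J)*(G + J)
1/((p(5, 0) + 15*(3/8 - 1*3)) - 291) = 1/((-1*0*(3 + 5 + 0) + 15*(3/8 - 1*3)) - 291) = 1/((-1*0*8 + 15*(3*(⅛) - 3)) - 291) = 1/((0 + 15*(3/8 - 3)) - 291) = 1/((0 + 15*(-21/8)) - 291) = 1/((0 - 315/8) - 291) = 1/(-315/8 - 291) = 1/(-2643/8) = -8/2643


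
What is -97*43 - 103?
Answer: -4274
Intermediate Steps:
-97*43 - 103 = -4171 - 103 = -4274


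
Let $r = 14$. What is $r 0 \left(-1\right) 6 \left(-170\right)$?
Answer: $0$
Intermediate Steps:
$r 0 \left(-1\right) 6 \left(-170\right) = 14 \cdot 0 \left(-1\right) 6 \left(-170\right) = 14 \cdot 0 \cdot 6 \left(-170\right) = 14 \cdot 0 \left(-170\right) = 0 \left(-170\right) = 0$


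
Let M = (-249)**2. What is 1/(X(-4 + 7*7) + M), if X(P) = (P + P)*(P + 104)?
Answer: 1/75411 ≈ 1.3261e-5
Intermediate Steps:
M = 62001
X(P) = 2*P*(104 + P) (X(P) = (2*P)*(104 + P) = 2*P*(104 + P))
1/(X(-4 + 7*7) + M) = 1/(2*(-4 + 7*7)*(104 + (-4 + 7*7)) + 62001) = 1/(2*(-4 + 49)*(104 + (-4 + 49)) + 62001) = 1/(2*45*(104 + 45) + 62001) = 1/(2*45*149 + 62001) = 1/(13410 + 62001) = 1/75411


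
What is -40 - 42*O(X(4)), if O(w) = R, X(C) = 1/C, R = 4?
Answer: -208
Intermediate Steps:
O(w) = 4
-40 - 42*O(X(4)) = -40 - 42*4 = -40 - 168 = -208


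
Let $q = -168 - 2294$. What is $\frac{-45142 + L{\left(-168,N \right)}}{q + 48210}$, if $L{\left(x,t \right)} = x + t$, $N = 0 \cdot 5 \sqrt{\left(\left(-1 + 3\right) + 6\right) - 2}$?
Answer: $- \frac{22655}{22874} \approx -0.99043$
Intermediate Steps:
$q = -2462$ ($q = -168 - 2294 = -2462$)
$N = 0$ ($N = 0 \sqrt{\left(2 + 6\right) - 2} = 0 \sqrt{8 - 2} = 0 \sqrt{6} = 0$)
$L{\left(x,t \right)} = t + x$
$\frac{-45142 + L{\left(-168,N \right)}}{q + 48210} = \frac{-45142 + \left(0 - 168\right)}{-2462 + 48210} = \frac{-45142 - 168}{45748} = \left(-45310\right) \frac{1}{45748} = - \frac{22655}{22874}$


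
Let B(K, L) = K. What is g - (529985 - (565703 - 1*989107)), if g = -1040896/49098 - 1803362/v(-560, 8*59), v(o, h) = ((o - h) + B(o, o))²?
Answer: -29659925457715957/31109278368 ≈ -9.5341e+5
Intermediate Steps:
v(o, h) = (-h + 2*o)² (v(o, h) = ((o - h) + o)² = (-h + 2*o)²)
g = -681663726805/31109278368 (g = -1040896/49098 - 1803362/(-8*59 + 2*(-560))² = -1040896*1/49098 - 1803362/(-1*472 - 1120)² = -520448/24549 - 1803362/(-472 - 1120)² = -520448/24549 - 1803362/((-1592)²) = -520448/24549 - 1803362/2534464 = -520448/24549 - 1803362*1/2534464 = -520448/24549 - 901681/1267232 = -681663726805/31109278368 ≈ -21.912)
g - (529985 - (565703 - 1*989107)) = -681663726805/31109278368 - (529985 - (565703 - 1*989107)) = -681663726805/31109278368 - (529985 - (565703 - 989107)) = -681663726805/31109278368 - (529985 - 1*(-423404)) = -681663726805/31109278368 - (529985 + 423404) = -681663726805/31109278368 - 1*953389 = -681663726805/31109278368 - 953389 = -29659925457715957/31109278368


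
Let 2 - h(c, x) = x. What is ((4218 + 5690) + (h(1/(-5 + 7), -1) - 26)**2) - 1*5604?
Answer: 4833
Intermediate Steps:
h(c, x) = 2 - x
((4218 + 5690) + (h(1/(-5 + 7), -1) - 26)**2) - 1*5604 = ((4218 + 5690) + ((2 - 1*(-1)) - 26)**2) - 1*5604 = (9908 + ((2 + 1) - 26)**2) - 5604 = (9908 + (3 - 26)**2) - 5604 = (9908 + (-23)**2) - 5604 = (9908 + 529) - 5604 = 10437 - 5604 = 4833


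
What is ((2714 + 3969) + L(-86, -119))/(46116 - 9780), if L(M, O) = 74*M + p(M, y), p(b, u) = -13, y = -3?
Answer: 51/6056 ≈ 0.0084214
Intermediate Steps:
L(M, O) = -13 + 74*M (L(M, O) = 74*M - 13 = -13 + 74*M)
((2714 + 3969) + L(-86, -119))/(46116 - 9780) = ((2714 + 3969) + (-13 + 74*(-86)))/(46116 - 9780) = (6683 + (-13 - 6364))/36336 = (6683 - 6377)*(1/36336) = 306*(1/36336) = 51/6056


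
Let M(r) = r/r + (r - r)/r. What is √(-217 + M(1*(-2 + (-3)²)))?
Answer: 6*I*√6 ≈ 14.697*I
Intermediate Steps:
M(r) = 1 (M(r) = 1 + 0/r = 1 + 0 = 1)
√(-217 + M(1*(-2 + (-3)²))) = √(-217 + 1) = √(-216) = 6*I*√6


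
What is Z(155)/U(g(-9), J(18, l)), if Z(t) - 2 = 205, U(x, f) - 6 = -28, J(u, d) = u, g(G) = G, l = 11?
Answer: -207/22 ≈ -9.4091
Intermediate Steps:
U(x, f) = -22 (U(x, f) = 6 - 28 = -22)
Z(t) = 207 (Z(t) = 2 + 205 = 207)
Z(155)/U(g(-9), J(18, l)) = 207/(-22) = 207*(-1/22) = -207/22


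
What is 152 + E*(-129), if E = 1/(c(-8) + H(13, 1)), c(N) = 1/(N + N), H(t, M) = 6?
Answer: 12376/95 ≈ 130.27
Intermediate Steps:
c(N) = 1/(2*N)
E = 16/95 (E = 1/((½)/(-8) + 6) = 1/((½)*(-⅛) + 6) = 1/(-1/16 + 6) = 1/(95/16) = 16/95 ≈ 0.16842)
152 + E*(-129) = 152 + (16/95)*(-129) = 152 - 2064/95 = 12376/95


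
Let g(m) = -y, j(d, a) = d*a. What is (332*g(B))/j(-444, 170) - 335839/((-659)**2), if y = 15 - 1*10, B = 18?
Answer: -1231411063/1638976494 ≈ -0.75133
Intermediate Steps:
j(d, a) = a*d
y = 5 (y = 15 - 10 = 5)
g(m) = -5 (g(m) = -1*5 = -5)
(332*g(B))/j(-444, 170) - 335839/((-659)**2) = (332*(-5))/((170*(-444))) - 335839/((-659)**2) = -1660/(-75480) - 335839/434281 = -1660*(-1/75480) - 335839*1/434281 = 83/3774 - 335839/434281 = -1231411063/1638976494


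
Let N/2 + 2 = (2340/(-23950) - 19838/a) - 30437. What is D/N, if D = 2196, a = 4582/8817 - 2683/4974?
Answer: 252786133170/224511652220467 ≈ 0.0011259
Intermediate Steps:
a = -96127/4872862 (a = 4582*(1/8817) - 2683*1/4974 = 4582/8817 - 2683/4974 = -96127/4872862 ≈ -0.019727)
N = 449023304440934/230224165 (N = -4 + 2*((2340/(-23950) - 19838/(-96127/4872862)) - 30437) = -4 + 2*((2340*(-1/23950) - 19838*(-4872862/96127)) - 30437) = -4 + 2*((-234/2395 + 96667836356/96127) - 30437) = -4 + 2*(231519445578902/230224165 - 30437) = -4 + 2*(224512112668797/230224165) = -4 + 449024225337594/230224165 = 449023304440934/230224165 ≈ 1.9504e+6)
D/N = 2196/(449023304440934/230224165) = 2196*(230224165/449023304440934) = 252786133170/224511652220467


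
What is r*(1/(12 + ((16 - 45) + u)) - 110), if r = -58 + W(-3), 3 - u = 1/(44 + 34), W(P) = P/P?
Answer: 6857556/1093 ≈ 6274.1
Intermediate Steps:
W(P) = 1
u = 233/78 (u = 3 - 1/(44 + 34) = 3 - 1/78 = 233/78 ≈ 2.9872)
r = -57 (r = -58 + 1 = -57)
r*(1/(12 + ((16 - 45) + u)) - 110) = -57*(1/(12 + ((16 - 45) + 233/78)) - 110) = -57*(1/(12 + (-29 + 233/78)) - 110) = -57*(1/(12 - 2029/78) - 110) = -57*(1/(-1093/78) - 110) = -57*(-78/1093 - 110) = -57*(-120308/1093) = 6857556/1093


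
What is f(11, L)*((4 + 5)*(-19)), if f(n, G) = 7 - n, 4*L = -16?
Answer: 684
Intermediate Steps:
L = -4 (L = (¼)*(-16) = -4)
f(11, L)*((4 + 5)*(-19)) = (7 - 1*11)*((4 + 5)*(-19)) = (7 - 11)*(9*(-19)) = -4*(-171) = 684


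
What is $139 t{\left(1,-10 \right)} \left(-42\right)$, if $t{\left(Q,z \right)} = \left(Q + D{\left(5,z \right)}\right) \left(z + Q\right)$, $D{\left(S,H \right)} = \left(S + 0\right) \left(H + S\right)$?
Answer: $-1261008$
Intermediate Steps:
$D{\left(S,H \right)} = S \left(H + S\right)$
$t{\left(Q,z \right)} = \left(Q + z\right) \left(25 + Q + 5 z\right)$ ($t{\left(Q,z \right)} = \left(Q + 5 \left(z + 5\right)\right) \left(z + Q\right) = \left(Q + 5 \left(5 + z\right)\right) \left(Q + z\right) = \left(Q + \left(25 + 5 z\right)\right) \left(Q + z\right) = \left(25 + Q + 5 z\right) \left(Q + z\right) = \left(Q + z\right) \left(25 + Q + 5 z\right)$)
$139 t{\left(1,-10 \right)} \left(-42\right) = 139 \left(1^{2} + 1 \left(-10\right) + 5 \cdot 1 \left(5 - 10\right) + 5 \left(-10\right) \left(5 - 10\right)\right) \left(-42\right) = 139 \left(1 - 10 + 5 \cdot 1 \left(-5\right) + 5 \left(-10\right) \left(-5\right)\right) \left(-42\right) = 139 \left(1 - 10 - 25 + 250\right) \left(-42\right) = 139 \cdot 216 \left(-42\right) = 30024 \left(-42\right) = -1261008$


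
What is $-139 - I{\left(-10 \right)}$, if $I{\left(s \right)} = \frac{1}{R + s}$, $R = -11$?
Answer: $- \frac{2918}{21} \approx -138.95$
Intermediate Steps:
$I{\left(s \right)} = \frac{1}{-11 + s}$
$-139 - I{\left(-10 \right)} = -139 - \frac{1}{-11 - 10} = -139 - \frac{1}{-21} = -139 - - \frac{1}{21} = -139 + \frac{1}{21} = - \frac{2918}{21}$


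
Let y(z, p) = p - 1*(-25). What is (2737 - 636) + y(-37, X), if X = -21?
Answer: 2105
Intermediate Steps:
y(z, p) = 25 + p (y(z, p) = p + 25 = 25 + p)
(2737 - 636) + y(-37, X) = (2737 - 636) + (25 - 21) = 2101 + 4 = 2105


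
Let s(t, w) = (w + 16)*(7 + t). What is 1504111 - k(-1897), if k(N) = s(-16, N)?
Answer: 1487182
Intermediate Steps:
s(t, w) = (7 + t)*(16 + w) (s(t, w) = (16 + w)*(7 + t) = (7 + t)*(16 + w))
k(N) = -144 - 9*N (k(N) = 112 + 7*N + 16*(-16) - 16*N = 112 + 7*N - 256 - 16*N = -144 - 9*N)
1504111 - k(-1897) = 1504111 - (-144 - 9*(-1897)) = 1504111 - (-144 + 17073) = 1504111 - 1*16929 = 1504111 - 16929 = 1487182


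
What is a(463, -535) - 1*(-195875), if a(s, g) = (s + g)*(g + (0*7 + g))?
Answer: 272915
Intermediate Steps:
a(s, g) = 2*g*(g + s) (a(s, g) = (g + s)*(g + (0 + g)) = (g + s)*(g + g) = (g + s)*(2*g) = 2*g*(g + s))
a(463, -535) - 1*(-195875) = 2*(-535)*(-535 + 463) - 1*(-195875) = 2*(-535)*(-72) + 195875 = 77040 + 195875 = 272915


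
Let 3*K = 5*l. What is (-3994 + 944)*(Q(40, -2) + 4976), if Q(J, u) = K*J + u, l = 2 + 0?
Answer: -46732100/3 ≈ -1.5577e+7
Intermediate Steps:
l = 2
K = 10/3 (K = (5*2)/3 = (⅓)*10 = 10/3 ≈ 3.3333)
Q(J, u) = u + 10*J/3 (Q(J, u) = 10*J/3 + u = u + 10*J/3)
(-3994 + 944)*(Q(40, -2) + 4976) = (-3994 + 944)*((-2 + (10/3)*40) + 4976) = -3050*((-2 + 400/3) + 4976) = -3050*(394/3 + 4976) = -3050*15322/3 = -46732100/3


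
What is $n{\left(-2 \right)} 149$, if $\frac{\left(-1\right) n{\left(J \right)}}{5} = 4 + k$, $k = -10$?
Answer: $4470$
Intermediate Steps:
$n{\left(J \right)} = 30$ ($n{\left(J \right)} = - 5 \left(4 - 10\right) = \left(-5\right) \left(-6\right) = 30$)
$n{\left(-2 \right)} 149 = 30 \cdot 149 = 4470$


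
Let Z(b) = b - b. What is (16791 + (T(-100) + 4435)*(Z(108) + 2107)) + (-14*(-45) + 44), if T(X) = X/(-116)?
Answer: 271550965/29 ≈ 9.3638e+6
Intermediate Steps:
Z(b) = 0
T(X) = -X/116 (T(X) = X*(-1/116) = -X/116)
(16791 + (T(-100) + 4435)*(Z(108) + 2107)) + (-14*(-45) + 44) = (16791 + (-1/116*(-100) + 4435)*(0 + 2107)) + (-14*(-45) + 44) = (16791 + (25/29 + 4435)*2107) + (630 + 44) = (16791 + (128640/29)*2107) + 674 = (16791 + 271044480/29) + 674 = 271531419/29 + 674 = 271550965/29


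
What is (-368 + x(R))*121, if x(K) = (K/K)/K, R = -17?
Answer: -757097/17 ≈ -44535.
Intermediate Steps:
x(K) = 1/K
(-368 + x(R))*121 = (-368 + 1/(-17))*121 = (-368 - 1/17)*121 = -6257/17*121 = -757097/17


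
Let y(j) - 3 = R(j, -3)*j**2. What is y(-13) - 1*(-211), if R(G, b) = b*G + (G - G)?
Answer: 6805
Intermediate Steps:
R(G, b) = G*b (R(G, b) = G*b + 0 = G*b)
y(j) = 3 - 3*j**3 (y(j) = 3 + (j*(-3))*j**2 = 3 + (-3*j)*j**2 = 3 - 3*j**3)
y(-13) - 1*(-211) = (3 - 3*(-13)**3) - 1*(-211) = (3 - 3*(-2197)) + 211 = (3 + 6591) + 211 = 6594 + 211 = 6805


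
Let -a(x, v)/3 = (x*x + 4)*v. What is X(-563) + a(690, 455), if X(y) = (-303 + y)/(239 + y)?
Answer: -105280877087/162 ≈ -6.4988e+8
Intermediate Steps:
X(y) = (-303 + y)/(239 + y)
a(x, v) = -3*v*(4 + x²) (a(x, v) = -3*(x*x + 4)*v = -3*(x² + 4)*v = -3*(4 + x²)*v = -3*v*(4 + x²))
X(-563) + a(690, 455) = (-303 - 563)/(239 - 563) - 3*455*(4 + 690²) = -866/(-324) - 3*455*(4 + 476100) = -1/324*(-866) - 3*455*476104 = 433/162 - 649881960 = -105280877087/162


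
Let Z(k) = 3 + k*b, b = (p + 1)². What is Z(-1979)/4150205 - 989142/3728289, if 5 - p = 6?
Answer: -1368376963081/5157721216415 ≈ -0.26531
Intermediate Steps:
p = -1 (p = 5 - 1*6 = 5 - 6 = -1)
b = 0 (b = (-1 + 1)² = 0² = 0)
Z(k) = 3 (Z(k) = 3 + k*0 = 3 + 0 = 3)
Z(-1979)/4150205 - 989142/3728289 = 3/4150205 - 989142/3728289 = 3*(1/4150205) - 989142*1/3728289 = 3/4150205 - 329714/1242763 = -1368376963081/5157721216415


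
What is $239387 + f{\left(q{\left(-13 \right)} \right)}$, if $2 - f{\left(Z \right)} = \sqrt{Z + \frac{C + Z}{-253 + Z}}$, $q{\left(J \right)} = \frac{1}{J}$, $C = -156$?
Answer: $239389 - \frac{\sqrt{987430990}}{42770} \approx 2.3939 \cdot 10^{5}$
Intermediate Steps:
$f{\left(Z \right)} = 2 - \sqrt{Z + \frac{-156 + Z}{-253 + Z}}$
$239387 + f{\left(q{\left(-13 \right)} \right)} = 239387 + \left(2 - \sqrt{\frac{-156 + \frac{1}{-13} + \frac{-253 + \frac{1}{-13}}{-13}}{-253 + \frac{1}{-13}}}\right) = 239387 + \left(2 - \sqrt{\frac{-156 - \frac{1}{13} - \frac{-253 - \frac{1}{13}}{13}}{-253 - \frac{1}{13}}}\right) = 239387 + \left(2 - \sqrt{\frac{-156 - \frac{1}{13} - - \frac{3290}{169}}{- \frac{3290}{13}}}\right) = 239387 + \left(2 - \sqrt{- \frac{13 \left(-156 - \frac{1}{13} + \frac{3290}{169}\right)}{3290}}\right) = 239387 + \left(2 - \sqrt{\left(- \frac{13}{3290}\right) \left(- \frac{23087}{169}\right)}\right) = 239387 + \left(2 - \sqrt{\frac{23087}{42770}}\right) = 239387 + \left(2 - \frac{\sqrt{987430990}}{42770}\right) = 239389 - \frac{\sqrt{987430990}}{42770}$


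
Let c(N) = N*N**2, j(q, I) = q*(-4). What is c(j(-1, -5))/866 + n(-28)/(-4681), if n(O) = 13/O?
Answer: 4199805/56752444 ≈ 0.074002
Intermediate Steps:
j(q, I) = -4*q
c(N) = N**3
c(j(-1, -5))/866 + n(-28)/(-4681) = (-4*(-1))**3/866 + (13/(-28))/(-4681) = 4**3*(1/866) + (13*(-1/28))*(-1/4681) = 64*(1/866) - 13/28*(-1/4681) = 32/433 + 13/131068 = 4199805/56752444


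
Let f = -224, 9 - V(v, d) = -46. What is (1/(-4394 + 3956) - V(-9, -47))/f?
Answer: 24091/98112 ≈ 0.24555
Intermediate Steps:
V(v, d) = 55 (V(v, d) = 9 - 1*(-46) = 9 + 46 = 55)
(1/(-4394 + 3956) - V(-9, -47))/f = (1/(-4394 + 3956) - 1*55)/(-224) = (1/(-438) - 55)*(-1/224) = (-1/438 - 55)*(-1/224) = -24091/438*(-1/224) = 24091/98112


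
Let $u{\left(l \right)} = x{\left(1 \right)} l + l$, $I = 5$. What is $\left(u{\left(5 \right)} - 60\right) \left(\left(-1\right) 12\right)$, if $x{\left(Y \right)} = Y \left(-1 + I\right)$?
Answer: $420$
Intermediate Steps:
$x{\left(Y \right)} = 4 Y$ ($x{\left(Y \right)} = Y \left(-1 + 5\right) = Y 4 = 4 Y$)
$u{\left(l \right)} = 5 l$ ($u{\left(l \right)} = 4 \cdot 1 l + l = 4 l + l = 5 l$)
$\left(u{\left(5 \right)} - 60\right) \left(\left(-1\right) 12\right) = \left(5 \cdot 5 - 60\right) \left(\left(-1\right) 12\right) = \left(25 - 60\right) \left(-12\right) = \left(-35\right) \left(-12\right) = 420$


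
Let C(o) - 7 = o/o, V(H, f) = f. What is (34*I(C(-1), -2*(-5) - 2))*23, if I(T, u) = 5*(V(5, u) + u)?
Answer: 62560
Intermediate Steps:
C(o) = 8 (C(o) = 7 + o/o = 7 + 1 = 8)
I(T, u) = 10*u (I(T, u) = 5*(u + u) = 5*(2*u) = 10*u)
(34*I(C(-1), -2*(-5) - 2))*23 = (34*(10*(-2*(-5) - 2)))*23 = (34*(10*(10 - 2)))*23 = (34*(10*8))*23 = (34*80)*23 = 2720*23 = 62560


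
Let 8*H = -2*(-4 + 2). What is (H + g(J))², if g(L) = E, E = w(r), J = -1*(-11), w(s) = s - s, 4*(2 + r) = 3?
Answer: ¼ ≈ 0.25000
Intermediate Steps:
r = -5/4 (r = -2 + (¼)*3 = -2 + ¾ = -5/4 ≈ -1.2500)
H = ½ (H = (-2*(-4 + 2))/8 = (-2*(-2))/8 = (⅛)*4 = ½ ≈ 0.50000)
w(s) = 0
J = 11
E = 0
g(L) = 0
(H + g(J))² = (½ + 0)² = (½)² = ¼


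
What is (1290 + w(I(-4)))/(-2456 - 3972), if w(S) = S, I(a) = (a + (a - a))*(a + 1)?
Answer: -651/3214 ≈ -0.20255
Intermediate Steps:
I(a) = a*(1 + a) (I(a) = (a + 0)*(1 + a) = a*(1 + a))
(1290 + w(I(-4)))/(-2456 - 3972) = (1290 - 4*(1 - 4))/(-2456 - 3972) = (1290 - 4*(-3))/(-6428) = (1290 + 12)*(-1/6428) = 1302*(-1/6428) = -651/3214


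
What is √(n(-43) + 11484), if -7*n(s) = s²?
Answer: √549773/7 ≈ 105.92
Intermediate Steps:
n(s) = -s²/7
√(n(-43) + 11484) = √(-⅐*(-43)² + 11484) = √(-⅐*1849 + 11484) = √(-1849/7 + 11484) = √(78539/7) = √549773/7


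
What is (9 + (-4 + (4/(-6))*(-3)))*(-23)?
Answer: -161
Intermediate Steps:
(9 + (-4 + (4/(-6))*(-3)))*(-23) = (9 + (-4 + (4*(-⅙))*(-3)))*(-23) = (9 + (-4 - ⅔*(-3)))*(-23) = (9 + (-4 + 2))*(-23) = (9 - 2)*(-23) = 7*(-23) = -161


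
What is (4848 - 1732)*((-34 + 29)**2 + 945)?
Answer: 3022520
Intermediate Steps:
(4848 - 1732)*((-34 + 29)**2 + 945) = 3116*((-5)**2 + 945) = 3116*(25 + 945) = 3116*970 = 3022520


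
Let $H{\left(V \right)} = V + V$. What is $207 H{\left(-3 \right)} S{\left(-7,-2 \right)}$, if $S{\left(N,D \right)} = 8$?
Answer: $-9936$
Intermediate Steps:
$H{\left(V \right)} = 2 V$
$207 H{\left(-3 \right)} S{\left(-7,-2 \right)} = 207 \cdot 2 \left(-3\right) 8 = 207 \left(-6\right) 8 = \left(-1242\right) 8 = -9936$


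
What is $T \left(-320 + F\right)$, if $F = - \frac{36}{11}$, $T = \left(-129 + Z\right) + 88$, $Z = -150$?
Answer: $\frac{679196}{11} \approx 61745.0$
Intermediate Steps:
$T = -191$ ($T = \left(-129 - 150\right) + 88 = -279 + 88 = -191$)
$F = - \frac{36}{11} \approx -3.2727$
$T \left(-320 + F\right) = - 191 \left(-320 - \frac{36}{11}\right) = \left(-191\right) \left(- \frac{3556}{11}\right) = \frac{679196}{11}$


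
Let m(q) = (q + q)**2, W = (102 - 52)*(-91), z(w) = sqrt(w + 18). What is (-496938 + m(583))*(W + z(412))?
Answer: -3924911900 + 862618*sqrt(430) ≈ -3.9070e+9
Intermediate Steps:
z(w) = sqrt(18 + w)
W = -4550 (W = 50*(-91) = -4550)
m(q) = 4*q**2 (m(q) = (2*q)**2 = 4*q**2)
(-496938 + m(583))*(W + z(412)) = (-496938 + 4*583**2)*(-4550 + sqrt(18 + 412)) = (-496938 + 4*339889)*(-4550 + sqrt(430)) = (-496938 + 1359556)*(-4550 + sqrt(430)) = 862618*(-4550 + sqrt(430)) = -3924911900 + 862618*sqrt(430)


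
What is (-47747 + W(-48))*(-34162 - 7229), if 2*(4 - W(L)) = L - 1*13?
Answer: 3949736175/2 ≈ 1.9749e+9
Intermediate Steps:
W(L) = 21/2 - L/2 (W(L) = 4 - (L - 1*13)/2 = 4 - (L - 13)/2 = 4 - (-13 + L)/2 = 4 + (13/2 - L/2) = 21/2 - L/2)
(-47747 + W(-48))*(-34162 - 7229) = (-47747 + (21/2 - ½*(-48)))*(-34162 - 7229) = (-47747 + (21/2 + 24))*(-41391) = (-47747 + 69/2)*(-41391) = -95425/2*(-41391) = 3949736175/2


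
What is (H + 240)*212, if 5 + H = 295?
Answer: 112360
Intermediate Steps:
H = 290 (H = -5 + 295 = 290)
(H + 240)*212 = (290 + 240)*212 = 530*212 = 112360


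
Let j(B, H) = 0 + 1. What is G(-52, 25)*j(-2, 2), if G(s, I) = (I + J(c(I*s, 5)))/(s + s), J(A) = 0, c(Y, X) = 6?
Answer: -25/104 ≈ -0.24038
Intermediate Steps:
G(s, I) = I/(2*s) (G(s, I) = (I + 0)/(s + s) = I/((2*s)) = I*(1/(2*s)) = I/(2*s))
j(B, H) = 1
G(-52, 25)*j(-2, 2) = ((½)*25/(-52))*1 = ((½)*25*(-1/52))*1 = -25/104*1 = -25/104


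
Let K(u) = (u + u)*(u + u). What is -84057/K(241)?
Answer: -84057/232324 ≈ -0.36181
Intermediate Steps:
K(u) = 4*u² (K(u) = (2*u)*(2*u) = 4*u²)
-84057/K(241) = -84057/(4*241²) = -84057/(4*58081) = -84057/232324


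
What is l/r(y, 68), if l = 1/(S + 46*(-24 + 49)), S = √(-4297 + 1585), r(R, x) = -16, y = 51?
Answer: I/(32*(√678 - 575*I)) ≈ -5.4237e-5 + 2.4561e-6*I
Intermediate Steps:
S = 2*I*√678 (S = √(-2712) = 2*I*√678 ≈ 52.077*I)
l = 1/(1150 + 2*I*√678) (l = 1/(2*I*√678 + 46*(-24 + 49)) = 1/(2*I*√678 + 46*25) = 1/(2*I*√678 + 1150) = 1/(1150 + 2*I*√678) ≈ 0.00086779 - 3.9297e-5*I)
l/r(y, 68) = (575/662606 - I*√678/662606)/(-16) = (575/662606 - I*√678/662606)*(-1/16) = -575/10601696 + I*√678/10601696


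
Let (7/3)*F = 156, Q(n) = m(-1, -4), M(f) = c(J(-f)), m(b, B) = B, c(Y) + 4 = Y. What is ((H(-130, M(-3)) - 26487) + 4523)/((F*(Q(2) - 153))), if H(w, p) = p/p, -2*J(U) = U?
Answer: 51247/24492 ≈ 2.0924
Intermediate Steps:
J(U) = -U/2
c(Y) = -4 + Y
M(f) = -4 + f/2 (M(f) = -4 - (-1)*f/2 = -4 + f/2)
Q(n) = -4
F = 468/7 (F = (3/7)*156 = 468/7 ≈ 66.857)
H(w, p) = 1
((H(-130, M(-3)) - 26487) + 4523)/((F*(Q(2) - 153))) = ((1 - 26487) + 4523)/((468*(-4 - 153)/7)) = (-26486 + 4523)/(((468/7)*(-157))) = -21963/(-73476/7) = -21963*(-7/73476) = 51247/24492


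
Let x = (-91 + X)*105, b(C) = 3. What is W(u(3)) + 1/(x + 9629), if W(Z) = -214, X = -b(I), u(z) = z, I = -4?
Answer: -51575/241 ≈ -214.00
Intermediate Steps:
X = -3 (X = -1*3 = -3)
x = -9870 (x = (-91 - 3)*105 = -94*105 = -9870)
W(u(3)) + 1/(x + 9629) = -214 + 1/(-9870 + 9629) = -214 + 1/(-241) = -214 - 1/241 = -51575/241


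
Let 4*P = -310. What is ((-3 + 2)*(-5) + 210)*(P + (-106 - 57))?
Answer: -103415/2 ≈ -51708.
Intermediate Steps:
P = -155/2 (P = (1/4)*(-310) = -155/2 ≈ -77.500)
((-3 + 2)*(-5) + 210)*(P + (-106 - 57)) = ((-3 + 2)*(-5) + 210)*(-155/2 + (-106 - 57)) = (-1*(-5) + 210)*(-155/2 - 163) = (5 + 210)*(-481/2) = 215*(-481/2) = -103415/2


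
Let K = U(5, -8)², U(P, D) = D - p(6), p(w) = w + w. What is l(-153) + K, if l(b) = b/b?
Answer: 401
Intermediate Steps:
p(w) = 2*w
U(P, D) = -12 + D (U(P, D) = D - 2*6 = D - 1*12 = D - 12 = -12 + D)
l(b) = 1
K = 400 (K = (-12 - 8)² = (-20)² = 400)
l(-153) + K = 1 + 400 = 401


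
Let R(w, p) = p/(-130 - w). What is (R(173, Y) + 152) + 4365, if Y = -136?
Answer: 1368787/303 ≈ 4517.4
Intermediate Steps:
(R(173, Y) + 152) + 4365 = (-1*(-136)/(130 + 173) + 152) + 4365 = (-1*(-136)/303 + 152) + 4365 = (-1*(-136)*1/303 + 152) + 4365 = (136/303 + 152) + 4365 = 46192/303 + 4365 = 1368787/303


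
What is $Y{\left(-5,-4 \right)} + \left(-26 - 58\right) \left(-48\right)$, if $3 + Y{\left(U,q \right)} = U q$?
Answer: $4049$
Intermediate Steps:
$Y{\left(U,q \right)} = -3 + U q$
$Y{\left(-5,-4 \right)} + \left(-26 - 58\right) \left(-48\right) = \left(-3 - -20\right) + \left(-26 - 58\right) \left(-48\right) = \left(-3 + 20\right) + \left(-26 - 58\right) \left(-48\right) = 17 - -4032 = 17 + 4032 = 4049$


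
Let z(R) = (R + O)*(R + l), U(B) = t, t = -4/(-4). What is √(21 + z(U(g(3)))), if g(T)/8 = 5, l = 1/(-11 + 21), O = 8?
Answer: √3090/10 ≈ 5.5588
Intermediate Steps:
l = ⅒ (l = 1/10 = ⅒ ≈ 0.10000)
g(T) = 40 (g(T) = 8*5 = 40)
t = 1 (t = -4*(-¼) = 1)
U(B) = 1
z(R) = (8 + R)*(⅒ + R) (z(R) = (R + 8)*(R + ⅒) = (8 + R)*(⅒ + R))
√(21 + z(U(g(3)))) = √(21 + (⅘ + 1² + (81/10)*1)) = √(21 + (⅘ + 1 + 81/10)) = √(21 + 99/10) = √(309/10) = √3090/10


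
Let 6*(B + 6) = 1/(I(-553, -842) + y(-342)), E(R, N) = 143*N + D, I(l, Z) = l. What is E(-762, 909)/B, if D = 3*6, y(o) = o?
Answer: -698126850/32221 ≈ -21667.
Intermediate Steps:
D = 18
E(R, N) = 18 + 143*N (E(R, N) = 143*N + 18 = 18 + 143*N)
B = -32221/5370 (B = -6 + 1/(6*(-553 - 342)) = -6 + (⅙)/(-895) = -6 + (⅙)*(-1/895) = -6 - 1/5370 = -32221/5370 ≈ -6.0002)
E(-762, 909)/B = (18 + 143*909)/(-32221/5370) = (18 + 129987)*(-5370/32221) = 130005*(-5370/32221) = -698126850/32221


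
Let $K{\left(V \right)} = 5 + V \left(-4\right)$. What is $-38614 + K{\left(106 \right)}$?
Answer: $-39033$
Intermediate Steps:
$K{\left(V \right)} = 5 - 4 V$
$-38614 + K{\left(106 \right)} = -38614 + \left(5 - 424\right) = -38614 - 419 = -39033$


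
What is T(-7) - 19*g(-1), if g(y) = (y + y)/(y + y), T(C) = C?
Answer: -26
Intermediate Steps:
g(y) = 1 (g(y) = (2*y)/((2*y)) = (2*y)*(1/(2*y)) = 1)
T(-7) - 19*g(-1) = -7 - 19*1 = -7 - 19 = -26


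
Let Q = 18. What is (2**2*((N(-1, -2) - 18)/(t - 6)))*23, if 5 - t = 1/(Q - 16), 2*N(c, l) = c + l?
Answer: 1196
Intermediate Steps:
N(c, l) = c/2 + l/2 (N(c, l) = (c + l)/2 = c/2 + l/2)
t = 9/2 (t = 5 - 1/(18 - 16) = 5 - 1/2 = 9/2 ≈ 4.5000)
(2**2*((N(-1, -2) - 18)/(t - 6)))*23 = (2**2*((((1/2)*(-1) + (1/2)*(-2)) - 18)/(9/2 - 6)))*23 = (4*(((-1/2 - 1) - 18)/(-3/2)))*23 = (4*((-3/2 - 18)*(-2/3)))*23 = (4*(-39/2*(-2/3)))*23 = (4*13)*23 = 52*23 = 1196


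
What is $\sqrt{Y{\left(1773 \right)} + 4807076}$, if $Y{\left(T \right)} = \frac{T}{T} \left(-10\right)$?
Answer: $\sqrt{4807066} \approx 2192.5$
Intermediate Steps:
$Y{\left(T \right)} = -10$ ($Y{\left(T \right)} = 1 \left(-10\right) = -10$)
$\sqrt{Y{\left(1773 \right)} + 4807076} = \sqrt{-10 + 4807076} = \sqrt{4807066}$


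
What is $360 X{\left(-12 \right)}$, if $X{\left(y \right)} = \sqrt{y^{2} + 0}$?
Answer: $4320$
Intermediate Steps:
$X{\left(y \right)} = \sqrt{y^{2}}$
$360 X{\left(-12 \right)} = 360 \sqrt{\left(-12\right)^{2}} = 360 \sqrt{144} = 360 \cdot 12 = 4320$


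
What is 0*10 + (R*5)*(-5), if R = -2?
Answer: 50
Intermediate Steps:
0*10 + (R*5)*(-5) = 0*10 - 2*5*(-5) = 0 - 10*(-5) = 0 + 50 = 50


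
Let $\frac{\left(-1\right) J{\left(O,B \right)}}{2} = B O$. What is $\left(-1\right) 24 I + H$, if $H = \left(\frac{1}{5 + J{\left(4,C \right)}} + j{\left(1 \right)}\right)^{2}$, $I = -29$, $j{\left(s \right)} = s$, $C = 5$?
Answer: $\frac{853756}{1225} \approx 696.94$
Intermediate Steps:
$J{\left(O,B \right)} = - 2 B O$
$H = \frac{1156}{1225}$ ($H = \left(\frac{1}{5 - 10 \cdot 4} + 1\right)^{2} = \left(\frac{1}{5 - 40} + 1\right)^{2} = \left(\frac{1}{-35} + 1\right)^{2} = \left(- \frac{1}{35} + 1\right)^{2} = \left(\frac{34}{35}\right)^{2} = \frac{1156}{1225} \approx 0.94367$)
$\left(-1\right) 24 I + H = \left(-1\right) 24 \left(-29\right) + \frac{1156}{1225} = \left(-24\right) \left(-29\right) + \frac{1156}{1225} = 696 + \frac{1156}{1225} = \frac{853756}{1225}$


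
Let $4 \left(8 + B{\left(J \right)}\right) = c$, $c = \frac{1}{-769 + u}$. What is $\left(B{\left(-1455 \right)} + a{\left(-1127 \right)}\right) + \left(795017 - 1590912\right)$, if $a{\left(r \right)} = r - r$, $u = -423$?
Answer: $- \frac{3794865505}{4768} \approx -7.959 \cdot 10^{5}$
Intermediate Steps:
$a{\left(r \right)} = 0$
$c = - \frac{1}{1192}$ ($c = \frac{1}{-769 - 423} = \frac{1}{-1192} = - \frac{1}{1192} \approx -0.00083893$)
$B{\left(J \right)} = - \frac{38145}{4768}$ ($B{\left(J \right)} = -8 + \frac{1}{4} \left(- \frac{1}{1192}\right) = -8 - \frac{1}{4768} = - \frac{38145}{4768}$)
$\left(B{\left(-1455 \right)} + a{\left(-1127 \right)}\right) + \left(795017 - 1590912\right) = \left(- \frac{38145}{4768} + 0\right) + \left(795017 - 1590912\right) = - \frac{38145}{4768} + \left(795017 - 1590912\right) = - \frac{38145}{4768} - 795895 = - \frac{3794865505}{4768}$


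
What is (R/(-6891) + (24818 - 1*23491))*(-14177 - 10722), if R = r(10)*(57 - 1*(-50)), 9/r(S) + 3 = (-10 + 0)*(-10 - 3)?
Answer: -9638671610008/291719 ≈ -3.3041e+7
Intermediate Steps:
r(S) = 9/127 (r(S) = 9/(-3 + (-10 + 0)*(-10 - 3)) = 9/(-3 - 10*(-13)) = 9/(-3 + 130) = 9/127)
R = 963/127 (R = 9*(57 - 1*(-50))/127 = 9*(57 + 50)/127 = (9/127)*107 = 963/127 ≈ 7.5827)
(R/(-6891) + (24818 - 1*23491))*(-14177 - 10722) = ((963/127)/(-6891) + (24818 - 1*23491))*(-14177 - 10722) = ((963/127)*(-1/6891) + (24818 - 23491))*(-24899) = (-321/291719 + 1327)*(-24899) = (387110792/291719)*(-24899) = -9638671610008/291719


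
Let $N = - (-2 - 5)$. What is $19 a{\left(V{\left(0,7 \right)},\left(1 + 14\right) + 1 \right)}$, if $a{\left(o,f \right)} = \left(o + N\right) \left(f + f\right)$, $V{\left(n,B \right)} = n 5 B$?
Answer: $4256$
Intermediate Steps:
$V{\left(n,B \right)} = 5 B n$ ($V{\left(n,B \right)} = 5 n B = 5 B n$)
$N = 7$ ($N = \left(-1\right) \left(-7\right) = 7$)
$a{\left(o,f \right)} = 2 f \left(7 + o\right)$ ($a{\left(o,f \right)} = \left(o + 7\right) \left(f + f\right) = \left(7 + o\right) 2 f = 2 f \left(7 + o\right)$)
$19 a{\left(V{\left(0,7 \right)},\left(1 + 14\right) + 1 \right)} = 19 \cdot 2 \left(\left(1 + 14\right) + 1\right) \left(7 + 5 \cdot 7 \cdot 0\right) = 19 \cdot 2 \left(15 + 1\right) \left(7 + 0\right) = 19 \cdot 2 \cdot 16 \cdot 7 = 19 \cdot 224 = 4256$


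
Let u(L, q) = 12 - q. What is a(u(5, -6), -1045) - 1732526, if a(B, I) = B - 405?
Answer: -1732913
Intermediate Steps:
a(B, I) = -405 + B
a(u(5, -6), -1045) - 1732526 = (-405 + (12 - 1*(-6))) - 1732526 = (-405 + (12 + 6)) - 1732526 = (-405 + 18) - 1732526 = -387 - 1732526 = -1732913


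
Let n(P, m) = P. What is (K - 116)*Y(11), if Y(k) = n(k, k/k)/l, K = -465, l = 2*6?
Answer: -6391/12 ≈ -532.58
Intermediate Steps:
l = 12
Y(k) = k/12
(K - 116)*Y(11) = (-465 - 116)*((1/12)*11) = -581*11/12 = -6391/12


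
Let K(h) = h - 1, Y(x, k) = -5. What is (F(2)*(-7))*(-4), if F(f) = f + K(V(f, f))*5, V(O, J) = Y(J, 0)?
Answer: -784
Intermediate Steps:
V(O, J) = -5
K(h) = -1 + h
F(f) = -30 + f (F(f) = f + (-1 - 5)*5 = f - 6*5 = f - 30 = -30 + f)
(F(2)*(-7))*(-4) = ((-30 + 2)*(-7))*(-4) = -28*(-7)*(-4) = 196*(-4) = -784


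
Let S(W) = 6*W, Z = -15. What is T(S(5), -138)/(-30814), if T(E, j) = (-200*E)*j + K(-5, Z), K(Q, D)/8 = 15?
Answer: -414060/15407 ≈ -26.875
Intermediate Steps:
K(Q, D) = 120 (K(Q, D) = 8*15 = 120)
T(E, j) = 120 - 200*E*j (T(E, j) = (-200*E)*j + 120 = -200*E*j + 120 = 120 - 200*E*j)
T(S(5), -138)/(-30814) = (120 - 200*6*5*(-138))/(-30814) = (120 - 200*30*(-138))*(-1/30814) = (120 + 828000)*(-1/30814) = 828120*(-1/30814) = -414060/15407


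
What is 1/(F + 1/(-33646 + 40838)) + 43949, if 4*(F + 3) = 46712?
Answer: 3690248154541/83966601 ≈ 43949.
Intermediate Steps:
F = 11675 (F = -3 + (¼)*46712 = -3 + 11678 = 11675)
1/(F + 1/(-33646 + 40838)) + 43949 = 1/(11675 + 1/(-33646 + 40838)) + 43949 = 1/(11675 + 1/7192) + 43949 = 1/(83966601/7192) + 43949 = 7192/83966601 + 43949 = 3690248154541/83966601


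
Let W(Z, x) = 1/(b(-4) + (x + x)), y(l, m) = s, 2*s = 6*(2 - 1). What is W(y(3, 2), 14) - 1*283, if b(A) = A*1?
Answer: -6791/24 ≈ -282.96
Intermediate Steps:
b(A) = A
s = 3 (s = (6*(2 - 1))/2 = (6*1)/2 = (½)*6 = 3)
y(l, m) = 3
W(Z, x) = 1/(-4 + 2*x) (W(Z, x) = 1/(-4 + (x + x)) = 1/(-4 + 2*x))
W(y(3, 2), 14) - 1*283 = 1/(2*(-2 + 14)) - 1*283 = (½)/12 - 283 = (½)*(1/12) - 283 = 1/24 - 283 = -6791/24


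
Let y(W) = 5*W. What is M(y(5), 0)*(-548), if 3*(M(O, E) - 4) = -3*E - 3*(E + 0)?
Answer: -2192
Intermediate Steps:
M(O, E) = 4 - 2*E (M(O, E) = 4 + (-3*E - 3*(E + 0))/3 = 4 + (-3*E - 3*E)/3 = 4 + (-6*E)/3 = 4 - 2*E)
M(y(5), 0)*(-548) = (4 - 2*0)*(-548) = (4 + 0)*(-548) = 4*(-548) = -2192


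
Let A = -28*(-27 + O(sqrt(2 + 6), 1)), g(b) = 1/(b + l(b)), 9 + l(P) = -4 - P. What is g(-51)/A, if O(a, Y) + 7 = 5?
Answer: -1/10556 ≈ -9.4733e-5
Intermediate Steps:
l(P) = -13 - P (l(P) = -9 + (-4 - P) = -13 - P)
O(a, Y) = -2 (O(a, Y) = -7 + 5 = -2)
g(b) = -1/13 (g(b) = 1/(b + (-13 - b)) = 1/(-13) = -1/13)
A = 812 (A = -28*(-27 - 2) = -28*(-29) = 812)
g(-51)/A = -1/13/812 = -1/13*1/812 = -1/10556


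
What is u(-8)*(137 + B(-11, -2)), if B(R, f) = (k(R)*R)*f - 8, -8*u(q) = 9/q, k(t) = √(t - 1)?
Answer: 1161/64 + 99*I*√3/16 ≈ 18.141 + 10.717*I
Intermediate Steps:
k(t) = √(-1 + t)
u(q) = -9/(8*q)
B(R, f) = -8 + R*f*√(-1 + R) (B(R, f) = (√(-1 + R)*R)*f - 8 = (R*√(-1 + R))*f - 8 = R*f*√(-1 + R) - 8 = -8 + R*f*√(-1 + R))
u(-8)*(137 + B(-11, -2)) = (-9/8/(-8))*(137 + (-8 - 11*(-2)*√(-1 - 11))) = (-9/8*(-⅛))*(137 + (-8 - 11*(-2)*√(-12))) = 9*(137 + (-8 - 11*(-2)*2*I*√3))/64 = 9*(137 + (-8 + 44*I*√3))/64 = 9*(129 + 44*I*√3)/64 = 1161/64 + 99*I*√3/16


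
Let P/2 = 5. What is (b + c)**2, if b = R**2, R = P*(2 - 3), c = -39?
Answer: 3721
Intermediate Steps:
P = 10 (P = 2*5 = 10)
R = -10 (R = 10*(2 - 3) = 10*(-1) = -10)
b = 100 (b = (-10)**2 = 100)
(b + c)**2 = (100 - 39)**2 = 61**2 = 3721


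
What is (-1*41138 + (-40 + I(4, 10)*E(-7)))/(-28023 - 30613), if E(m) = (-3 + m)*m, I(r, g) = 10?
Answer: 20239/29318 ≈ 0.69033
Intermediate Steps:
E(m) = m*(-3 + m)
(-1*41138 + (-40 + I(4, 10)*E(-7)))/(-28023 - 30613) = (-1*41138 + (-40 + 10*(-7*(-3 - 7))))/(-28023 - 30613) = (-41138 + (-40 + 10*(-7*(-10))))/(-58636) = (-41138 + (-40 + 10*70))*(-1/58636) = (-41138 + (-40 + 700))*(-1/58636) = (-41138 + 660)*(-1/58636) = -40478*(-1/58636) = 20239/29318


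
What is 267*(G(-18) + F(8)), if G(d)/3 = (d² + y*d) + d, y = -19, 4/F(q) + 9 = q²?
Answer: 28548708/55 ≈ 5.1907e+5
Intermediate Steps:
F(q) = 4/(-9 + q²)
G(d) = -54*d + 3*d² (G(d) = 3*((d² - 19*d) + d) = 3*(d² - 18*d) = -54*d + 3*d²)
267*(G(-18) + F(8)) = 267*(3*(-18)*(-18 - 18) + 4/(-9 + 8²)) = 267*(3*(-18)*(-36) + 4/(-9 + 64)) = 267*(1944 + 4/55) = 267*(106924/55) = 28548708/55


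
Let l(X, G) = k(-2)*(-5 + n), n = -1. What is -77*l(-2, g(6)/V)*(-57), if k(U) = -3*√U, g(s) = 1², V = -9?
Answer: 79002*I*√2 ≈ 1.1173e+5*I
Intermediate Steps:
g(s) = 1
l(X, G) = 18*I*√2 (l(X, G) = (-3*I*√2)*(-5 - 1) = -3*I*√2*(-6) = 18*I*√2)
-77*l(-2, g(6)/V)*(-57) = -1386*I*√2*(-57) = 79002*I*√2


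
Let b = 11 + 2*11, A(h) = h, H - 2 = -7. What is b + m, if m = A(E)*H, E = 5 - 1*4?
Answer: 28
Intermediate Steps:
H = -5 (H = 2 - 7 = -5)
E = 1 (E = 5 - 4 = 1)
b = 33 (b = 11 + 22 = 33)
m = -5 (m = 1*(-5) = -5)
b + m = 33 - 5 = 28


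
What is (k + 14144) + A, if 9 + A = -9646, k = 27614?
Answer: 32103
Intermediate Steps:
A = -9655 (A = -9 - 9646 = -9655)
(k + 14144) + A = (27614 + 14144) - 9655 = 41758 - 9655 = 32103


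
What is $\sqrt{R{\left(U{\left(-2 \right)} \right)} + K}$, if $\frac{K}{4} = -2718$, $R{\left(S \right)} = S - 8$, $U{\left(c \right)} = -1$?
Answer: $3 i \sqrt{1209} \approx 104.31 i$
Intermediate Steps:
$R{\left(S \right)} = -8 + S$ ($R{\left(S \right)} = S - 8 = -8 + S$)
$K = -10872$ ($K = 4 \left(-2718\right) = -10872$)
$\sqrt{R{\left(U{\left(-2 \right)} \right)} + K} = \sqrt{\left(-8 - 1\right) - 10872} = \sqrt{-9 - 10872} = \sqrt{-10881} = 3 i \sqrt{1209}$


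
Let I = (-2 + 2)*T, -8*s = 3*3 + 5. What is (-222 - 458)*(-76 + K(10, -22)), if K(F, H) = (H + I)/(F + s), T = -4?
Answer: 160480/3 ≈ 53493.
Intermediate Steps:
s = -7/4 (s = -(3*3 + 5)/8 = -(9 + 5)/8 = -1/8*14 = -7/4 ≈ -1.7500)
I = 0 (I = (-2 + 2)*(-4) = 0*(-4) = 0)
K(F, H) = H/(-7/4 + F) (K(F, H) = (H + 0)/(F - 7/4) = H/(-7/4 + F))
(-222 - 458)*(-76 + K(10, -22)) = (-222 - 458)*(-76 + 4*(-22)/(-7 + 4*10)) = -680*(-76 + 4*(-22)/(-7 + 40)) = -680*(-76 + 4*(-22)/33) = -680*(-76 + 4*(-22)*(1/33)) = -680*(-76 - 8/3) = -680*(-236/3) = 160480/3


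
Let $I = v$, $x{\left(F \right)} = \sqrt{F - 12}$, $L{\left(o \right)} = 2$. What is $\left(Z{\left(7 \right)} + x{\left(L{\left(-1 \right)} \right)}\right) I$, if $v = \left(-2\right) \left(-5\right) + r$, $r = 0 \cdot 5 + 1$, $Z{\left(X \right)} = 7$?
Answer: $77 + 11 i \sqrt{10} \approx 77.0 + 34.785 i$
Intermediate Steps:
$r = 1$ ($r = 0 + 1 = 1$)
$x{\left(F \right)} = \sqrt{-12 + F}$
$v = 11$ ($v = \left(-2\right) \left(-5\right) + 1 = 10 + 1 = 11$)
$I = 11$
$\left(Z{\left(7 \right)} + x{\left(L{\left(-1 \right)} \right)}\right) I = \left(7 + \sqrt{-12 + 2}\right) 11 = \left(7 + \sqrt{-10}\right) 11 = \left(7 + i \sqrt{10}\right) 11 = 77 + 11 i \sqrt{10}$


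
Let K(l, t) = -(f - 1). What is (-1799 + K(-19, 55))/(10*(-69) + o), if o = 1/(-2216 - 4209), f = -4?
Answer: 11526450/4433251 ≈ 2.6000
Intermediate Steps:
K(l, t) = 5 (K(l, t) = -(-4 - 1) = -1*(-5) = 5)
o = -1/6425 (o = 1/(-6425) = -1/6425 ≈ -0.00015564)
(-1799 + K(-19, 55))/(10*(-69) + o) = (-1799 + 5)/(10*(-69) - 1/6425) = -1794/(-690 - 1/6425) = -1794/(-4433251/6425) = -1794*(-6425/4433251) = 11526450/4433251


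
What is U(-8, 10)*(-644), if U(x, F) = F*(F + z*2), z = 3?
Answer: -103040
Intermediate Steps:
U(x, F) = F*(6 + F) (U(x, F) = F*(F + 3*2) = F*(F + 6) = F*(6 + F))
U(-8, 10)*(-644) = (10*(6 + 10))*(-644) = (10*16)*(-644) = 160*(-644) = -103040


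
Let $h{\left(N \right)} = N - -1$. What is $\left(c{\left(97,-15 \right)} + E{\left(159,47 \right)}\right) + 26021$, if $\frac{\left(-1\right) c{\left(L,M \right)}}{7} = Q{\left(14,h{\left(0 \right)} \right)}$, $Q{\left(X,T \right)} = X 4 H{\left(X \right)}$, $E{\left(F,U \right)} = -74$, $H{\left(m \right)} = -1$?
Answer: $26339$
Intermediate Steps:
$h{\left(N \right)} = 1 + N$ ($h{\left(N \right)} = N + 1 = 1 + N$)
$Q{\left(X,T \right)} = - 4 X$ ($Q{\left(X,T \right)} = X 4 \left(-1\right) = 4 X \left(-1\right) = - 4 X$)
$c{\left(L,M \right)} = 392$ ($c{\left(L,M \right)} = - 7 \left(\left(-4\right) 14\right) = \left(-7\right) \left(-56\right) = 392$)
$\left(c{\left(97,-15 \right)} + E{\left(159,47 \right)}\right) + 26021 = \left(392 - 74\right) + 26021 = 318 + 26021 = 26339$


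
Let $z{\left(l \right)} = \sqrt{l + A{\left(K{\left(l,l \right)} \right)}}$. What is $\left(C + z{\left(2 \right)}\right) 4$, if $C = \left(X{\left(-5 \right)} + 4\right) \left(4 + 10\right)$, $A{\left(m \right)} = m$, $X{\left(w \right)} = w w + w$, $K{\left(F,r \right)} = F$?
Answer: $1352$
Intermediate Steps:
$X{\left(w \right)} = w + w^{2}$ ($X{\left(w \right)} = w^{2} + w = w + w^{2}$)
$C = 336$ ($C = \left(- 5 \left(1 - 5\right) + 4\right) \left(4 + 10\right) = \left(\left(-5\right) \left(-4\right) + 4\right) 14 = \left(20 + 4\right) 14 = 24 \cdot 14 = 336$)
$z{\left(l \right)} = \sqrt{2} \sqrt{l}$ ($z{\left(l \right)} = \sqrt{l + l} = \sqrt{2 l} = \sqrt{2} \sqrt{l}$)
$\left(C + z{\left(2 \right)}\right) 4 = \left(336 + \sqrt{2} \sqrt{2}\right) 4 = \left(336 + 2\right) 4 = 338 \cdot 4 = 1352$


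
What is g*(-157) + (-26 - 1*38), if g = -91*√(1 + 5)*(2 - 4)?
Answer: -64 - 28574*√6 ≈ -70056.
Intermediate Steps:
g = 182*√6 (g = -91*√6*(-2) = -(-182)*√6 = 182*√6 ≈ 445.81)
g*(-157) + (-26 - 1*38) = (182*√6)*(-157) + (-26 - 1*38) = -28574*√6 + (-26 - 38) = -28574*√6 - 64 = -64 - 28574*√6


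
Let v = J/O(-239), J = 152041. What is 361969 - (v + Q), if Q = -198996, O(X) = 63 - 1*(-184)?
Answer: 138406314/247 ≈ 5.6035e+5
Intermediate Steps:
O(X) = 247 (O(X) = 63 + 184 = 247)
v = 152041/247 ≈ 615.55
361969 - (v + Q) = 361969 - (152041/247 - 198996) = 361969 - 1*(-48999971/247) = 361969 + 48999971/247 = 138406314/247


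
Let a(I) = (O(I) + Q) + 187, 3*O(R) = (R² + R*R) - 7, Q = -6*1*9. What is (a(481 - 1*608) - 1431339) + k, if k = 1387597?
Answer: -98576/3 ≈ -32859.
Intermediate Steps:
Q = -54 (Q = -6*9 = -54)
O(R) = -7/3 + 2*R²/3 (O(R) = ((R² + R*R) - 7)/3 = ((R² + R²) - 7)/3 = (2*R² - 7)/3 = (-7 + 2*R²)/3 = -7/3 + 2*R²/3)
a(I) = 392/3 + 2*I²/3 (a(I) = ((-7/3 + 2*I²/3) - 54) + 187 = (-169/3 + 2*I²/3) + 187 = 392/3 + 2*I²/3)
(a(481 - 1*608) - 1431339) + k = ((392/3 + 2*(481 - 1*608)²/3) - 1431339) + 1387597 = ((392/3 + 2*(481 - 608)²/3) - 1431339) + 1387597 = ((392/3 + (⅔)*(-127)²) - 1431339) + 1387597 = ((392/3 + (⅔)*16129) - 1431339) + 1387597 = ((392/3 + 32258/3) - 1431339) + 1387597 = (32650/3 - 1431339) + 1387597 = -4261367/3 + 1387597 = -98576/3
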